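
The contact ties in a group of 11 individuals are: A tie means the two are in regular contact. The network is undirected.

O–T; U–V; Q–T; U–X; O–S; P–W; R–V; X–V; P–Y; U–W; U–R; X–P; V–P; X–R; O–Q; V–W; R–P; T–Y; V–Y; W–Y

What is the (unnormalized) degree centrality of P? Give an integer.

5

P is directly tied to R, V, W, X, and Y. That is 5 neighbors, so the degree of P is 5.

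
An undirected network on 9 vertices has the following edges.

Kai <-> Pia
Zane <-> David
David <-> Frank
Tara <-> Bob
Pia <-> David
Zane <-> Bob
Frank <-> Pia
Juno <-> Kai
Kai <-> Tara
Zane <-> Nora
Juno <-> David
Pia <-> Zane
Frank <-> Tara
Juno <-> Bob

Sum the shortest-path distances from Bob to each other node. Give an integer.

13

Distances from Bob: David:2, Frank:2, Juno:1, Kai:2, Nora:2, Pia:2, Tara:1, Zane:1.
Sum = 2 + 2 + 1 + 2 + 2 + 2 + 1 + 1 = 13.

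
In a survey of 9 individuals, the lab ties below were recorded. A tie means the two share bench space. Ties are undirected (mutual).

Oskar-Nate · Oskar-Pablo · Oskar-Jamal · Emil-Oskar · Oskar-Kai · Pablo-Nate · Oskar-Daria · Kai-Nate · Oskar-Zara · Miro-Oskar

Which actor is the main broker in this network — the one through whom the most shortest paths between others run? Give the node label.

Oskar

Unnormalized betweenness of each node: Daria:0, Emil:0, Jamal:0, Kai:0, Miro:0, Nate:1/2, Oskar:51/2, Pablo:0, Zara:0.
Oskar has the largest value, 51/2, making it the main broker — the node through which the most shortest paths run.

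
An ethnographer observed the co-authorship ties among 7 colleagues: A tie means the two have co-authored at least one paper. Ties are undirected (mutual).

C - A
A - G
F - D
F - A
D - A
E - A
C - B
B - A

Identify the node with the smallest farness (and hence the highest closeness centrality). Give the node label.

A

Farness (sum of distances to all others) for each node — A:6, B:10, C:10, D:10, E:11, F:10, G:11.
The smallest farness is 6, for A, so A has the highest closeness.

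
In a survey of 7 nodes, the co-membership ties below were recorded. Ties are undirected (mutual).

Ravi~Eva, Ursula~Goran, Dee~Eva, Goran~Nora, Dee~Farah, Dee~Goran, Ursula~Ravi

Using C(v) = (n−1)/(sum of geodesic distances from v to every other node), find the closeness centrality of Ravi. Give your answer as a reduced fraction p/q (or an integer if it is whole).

Distances from Ravi: Dee:2, Eva:1, Farah:3, Goran:2, Nora:3, Ursula:1. Sum = 12.
n = 7, so closeness = 6/12 = 1/2.

1/2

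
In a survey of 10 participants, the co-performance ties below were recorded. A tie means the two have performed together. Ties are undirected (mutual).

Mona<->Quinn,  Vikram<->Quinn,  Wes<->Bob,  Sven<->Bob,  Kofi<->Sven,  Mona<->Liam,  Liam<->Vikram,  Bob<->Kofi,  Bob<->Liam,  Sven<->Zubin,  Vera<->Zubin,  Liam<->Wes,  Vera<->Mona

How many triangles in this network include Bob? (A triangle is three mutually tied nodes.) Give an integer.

Bob's neighbors: Kofi, Liam, Sven, and Wes.
Neighbor pairs that are themselves tied: Bob–Kofi–Sven; Bob–Liam–Wes. Each forms one triangle with Bob, for 2 in total.

2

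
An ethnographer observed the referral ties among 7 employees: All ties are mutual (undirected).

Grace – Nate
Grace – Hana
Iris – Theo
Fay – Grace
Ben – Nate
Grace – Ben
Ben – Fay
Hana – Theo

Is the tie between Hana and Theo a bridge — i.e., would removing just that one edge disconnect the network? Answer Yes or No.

Without the Hana–Theo edge there is no alternate route between Hana and Theo, so the network disconnects. It is a bridge.

Yes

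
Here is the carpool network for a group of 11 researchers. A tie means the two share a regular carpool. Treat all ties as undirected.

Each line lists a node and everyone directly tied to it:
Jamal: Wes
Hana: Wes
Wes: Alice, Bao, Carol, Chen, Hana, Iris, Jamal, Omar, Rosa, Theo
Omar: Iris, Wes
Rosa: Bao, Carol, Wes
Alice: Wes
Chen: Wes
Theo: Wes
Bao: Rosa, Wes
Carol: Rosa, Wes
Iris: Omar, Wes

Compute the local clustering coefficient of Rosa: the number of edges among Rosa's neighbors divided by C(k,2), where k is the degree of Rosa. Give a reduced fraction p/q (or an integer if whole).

2/3

Rosa's neighbors: Bao, Carol, and Wes (k = 3).
Possible neighbor pairs: C(3,2) = 3. Edges among them: Bao–Wes, Carol–Wes → e = 2.
Clustering(Rosa) = 2/3.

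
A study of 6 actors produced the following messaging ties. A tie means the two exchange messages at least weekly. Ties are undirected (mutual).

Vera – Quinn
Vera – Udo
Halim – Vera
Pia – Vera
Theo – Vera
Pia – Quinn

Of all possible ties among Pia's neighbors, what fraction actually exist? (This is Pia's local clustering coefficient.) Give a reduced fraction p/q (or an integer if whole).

Pia's neighbors: Quinn and Vera (k = 2).
Possible neighbor pairs: C(2,2) = 1. Edges among them: Quinn–Vera → e = 1.
Clustering(Pia) = 1/1.

1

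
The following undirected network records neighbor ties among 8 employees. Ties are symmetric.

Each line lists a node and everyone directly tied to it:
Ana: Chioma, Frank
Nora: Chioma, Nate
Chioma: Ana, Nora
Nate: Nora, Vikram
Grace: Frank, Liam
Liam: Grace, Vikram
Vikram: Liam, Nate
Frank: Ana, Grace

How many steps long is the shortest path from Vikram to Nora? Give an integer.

2

One shortest route is Vikram – Nate – Nora, which uses 2 edges, and Vikram and Nora are not directly tied, so nothing shorter exists. So d(Vikram,Nora) = 2.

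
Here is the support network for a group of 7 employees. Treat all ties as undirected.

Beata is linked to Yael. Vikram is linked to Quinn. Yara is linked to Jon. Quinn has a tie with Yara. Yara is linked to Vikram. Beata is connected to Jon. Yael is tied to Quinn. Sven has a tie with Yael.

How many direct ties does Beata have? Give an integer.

Beata is directly tied to Jon and Yael. That is 2 neighbors, so the degree of Beata is 2.

2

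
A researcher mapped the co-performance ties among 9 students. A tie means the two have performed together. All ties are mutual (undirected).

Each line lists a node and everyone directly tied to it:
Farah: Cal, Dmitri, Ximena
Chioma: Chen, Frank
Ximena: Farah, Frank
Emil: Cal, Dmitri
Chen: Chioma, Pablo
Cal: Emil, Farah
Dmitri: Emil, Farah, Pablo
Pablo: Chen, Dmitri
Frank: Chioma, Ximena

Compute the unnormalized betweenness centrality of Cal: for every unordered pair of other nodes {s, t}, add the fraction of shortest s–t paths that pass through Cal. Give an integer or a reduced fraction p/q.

Pairs whose geodesics pass through Cal — Emil–Frank: 1/2; Emil–Ximena: 1/2; Emil–Farah: 1/2.
All other pairs contribute 0.
Summing the contributions gives betweenness(Cal) = 3/2.

3/2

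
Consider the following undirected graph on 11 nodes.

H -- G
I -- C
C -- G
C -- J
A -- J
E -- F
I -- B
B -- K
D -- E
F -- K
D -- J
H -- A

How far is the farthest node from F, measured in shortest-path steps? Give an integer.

5

Distances from F: A:4, B:2, C:4, D:2, E:1, G:5, H:5, I:3, J:3, K:1.
The largest is 5 (to G and H), so the eccentricity of F is 5.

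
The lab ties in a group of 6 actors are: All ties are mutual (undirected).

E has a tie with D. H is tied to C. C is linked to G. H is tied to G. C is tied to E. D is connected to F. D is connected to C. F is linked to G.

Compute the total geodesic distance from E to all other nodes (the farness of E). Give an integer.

8

Distances from E: C:1, D:1, F:2, G:2, H:2.
Sum = 1 + 1 + 2 + 2 + 2 = 8.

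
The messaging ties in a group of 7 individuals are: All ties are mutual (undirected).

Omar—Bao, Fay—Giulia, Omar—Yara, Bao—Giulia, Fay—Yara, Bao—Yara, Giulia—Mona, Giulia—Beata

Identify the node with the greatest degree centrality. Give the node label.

Degrees — Bao:3, Beata:1, Fay:2, Giulia:4, Mona:1, Omar:2, Yara:3.
The maximum is 4, attained only by Giulia.

Giulia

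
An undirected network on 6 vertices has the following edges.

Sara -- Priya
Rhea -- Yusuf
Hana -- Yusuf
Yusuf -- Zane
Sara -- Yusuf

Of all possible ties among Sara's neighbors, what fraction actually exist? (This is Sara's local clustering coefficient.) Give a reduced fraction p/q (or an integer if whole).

0

Sara's neighbors: Priya and Yusuf (k = 2).
Possible neighbor pairs: C(2,2) = 1. Edges among them: none → e = 0.
Clustering(Sara) = 0/1.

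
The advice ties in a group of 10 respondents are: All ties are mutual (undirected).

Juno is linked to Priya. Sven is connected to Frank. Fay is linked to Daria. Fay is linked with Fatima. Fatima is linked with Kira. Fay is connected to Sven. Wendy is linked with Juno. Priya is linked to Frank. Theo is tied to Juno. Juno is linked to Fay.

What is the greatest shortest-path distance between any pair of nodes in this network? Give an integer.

4

Eccentricity of each node (its greatest distance to any other): Daria:3, Fatima:3, Fay:2, Frank:4, Juno:3, Kira:4, Priya:4, Sven:3, Theo:4, Wendy:4.
The maximum eccentricity is 4, realized for instance by the pair Frank–Kira via Frank – Sven – Fay – Fatima – Kira. So the diameter is 4.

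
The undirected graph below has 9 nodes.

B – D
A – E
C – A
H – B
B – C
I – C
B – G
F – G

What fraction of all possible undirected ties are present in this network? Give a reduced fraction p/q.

There are 8 edges and 9 nodes, so the maximum possible is C(9,2) = 36.
Density = 8/36 = 2/9.

2/9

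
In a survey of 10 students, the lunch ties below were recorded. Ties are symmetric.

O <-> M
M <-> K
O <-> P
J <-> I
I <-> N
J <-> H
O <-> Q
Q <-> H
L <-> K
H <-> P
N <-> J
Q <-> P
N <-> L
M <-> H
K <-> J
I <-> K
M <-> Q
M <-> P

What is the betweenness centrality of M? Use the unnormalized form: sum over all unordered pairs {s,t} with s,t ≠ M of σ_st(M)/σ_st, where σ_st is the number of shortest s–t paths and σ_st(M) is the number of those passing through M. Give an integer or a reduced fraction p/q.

Pairs whose geodesics pass through M — L–Q: 1; L–O: 1; L–H: 1/3; L–P: 1; K–Q: 1; K–O: 1; K–H: 1/2; K–P: 1; J–O: 2/4; I–Q: 1/2; I–O: 1; I–P: 1/2; N–O: 4/6; O–H: 1/3.
All other pairs contribute 0.
Summing the contributions gives betweenness(M) = 31/3.

31/3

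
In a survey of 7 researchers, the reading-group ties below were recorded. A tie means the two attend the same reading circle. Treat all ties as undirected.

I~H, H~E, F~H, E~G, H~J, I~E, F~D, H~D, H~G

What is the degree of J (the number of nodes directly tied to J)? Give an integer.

J is directly tied to H. That is 1 neighbor, so the degree of J is 1.

1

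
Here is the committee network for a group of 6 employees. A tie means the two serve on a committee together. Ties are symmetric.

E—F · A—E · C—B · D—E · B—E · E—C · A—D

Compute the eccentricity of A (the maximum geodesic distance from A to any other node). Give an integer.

Distances from A: B:2, C:2, D:1, E:1, F:2.
The largest is 2 (to F, B, and C), so the eccentricity of A is 2.

2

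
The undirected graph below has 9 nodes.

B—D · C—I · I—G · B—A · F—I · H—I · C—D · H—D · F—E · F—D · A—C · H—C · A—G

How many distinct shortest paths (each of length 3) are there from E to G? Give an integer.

1

The shortest distance is 3, and the only length-3 path is E–F–I–G. So there is exactly 1 shortest path.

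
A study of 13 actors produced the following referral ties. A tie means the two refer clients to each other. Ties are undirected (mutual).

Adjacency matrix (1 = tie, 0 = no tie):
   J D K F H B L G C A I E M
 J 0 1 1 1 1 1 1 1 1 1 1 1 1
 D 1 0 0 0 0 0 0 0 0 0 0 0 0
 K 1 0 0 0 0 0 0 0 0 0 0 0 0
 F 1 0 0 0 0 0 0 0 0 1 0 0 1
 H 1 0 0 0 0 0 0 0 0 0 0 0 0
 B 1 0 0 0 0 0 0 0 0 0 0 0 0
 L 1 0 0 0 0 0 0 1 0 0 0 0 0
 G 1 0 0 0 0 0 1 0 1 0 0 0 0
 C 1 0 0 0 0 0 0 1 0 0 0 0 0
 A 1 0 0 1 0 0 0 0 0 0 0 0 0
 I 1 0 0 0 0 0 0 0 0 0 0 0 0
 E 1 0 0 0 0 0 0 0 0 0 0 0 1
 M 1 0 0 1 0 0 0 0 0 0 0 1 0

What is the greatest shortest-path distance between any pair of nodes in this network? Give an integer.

Eccentricity of each node (its greatest distance to any other): A:2, B:2, C:2, D:2, E:2, F:2, G:2, H:2, I:2, J:1, K:2, L:2, M:2.
The maximum eccentricity is 2, realized for instance by the pair D–K via D – J – K. So the diameter is 2.

2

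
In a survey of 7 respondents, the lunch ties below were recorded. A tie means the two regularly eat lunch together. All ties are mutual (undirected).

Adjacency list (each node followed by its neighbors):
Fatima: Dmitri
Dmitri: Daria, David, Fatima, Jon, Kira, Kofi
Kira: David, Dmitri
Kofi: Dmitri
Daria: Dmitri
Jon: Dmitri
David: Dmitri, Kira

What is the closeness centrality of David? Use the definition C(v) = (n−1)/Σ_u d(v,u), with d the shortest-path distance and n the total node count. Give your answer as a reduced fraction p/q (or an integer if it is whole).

Distances from David: Daria:2, Dmitri:1, Fatima:2, Jon:2, Kira:1, Kofi:2. Sum = 10.
n = 7, so closeness = 6/10 = 3/5.

3/5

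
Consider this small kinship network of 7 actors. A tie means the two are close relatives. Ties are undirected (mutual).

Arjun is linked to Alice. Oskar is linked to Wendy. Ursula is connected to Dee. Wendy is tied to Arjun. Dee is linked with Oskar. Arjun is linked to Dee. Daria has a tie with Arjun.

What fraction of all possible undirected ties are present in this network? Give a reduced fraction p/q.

There are 7 edges and 7 nodes, so the maximum possible is C(7,2) = 21.
Density = 7/21 = 1/3.

1/3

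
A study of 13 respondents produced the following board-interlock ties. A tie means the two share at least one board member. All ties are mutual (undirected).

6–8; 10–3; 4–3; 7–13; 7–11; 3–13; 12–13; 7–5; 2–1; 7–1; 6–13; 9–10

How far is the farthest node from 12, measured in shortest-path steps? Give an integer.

4

Distances from 12: 1:3, 2:4, 3:2, 4:3, 5:3, 6:2, 7:2, 8:3, 9:4, 10:3, 11:3, 13:1.
The largest is 4 (to 9 and 2), so the eccentricity of 12 is 4.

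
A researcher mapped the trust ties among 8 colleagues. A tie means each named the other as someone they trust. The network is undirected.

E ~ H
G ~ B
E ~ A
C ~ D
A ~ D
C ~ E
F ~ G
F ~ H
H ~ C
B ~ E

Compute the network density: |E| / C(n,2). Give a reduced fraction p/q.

5/14

There are 10 edges and 8 nodes, so the maximum possible is C(8,2) = 28.
Density = 10/28 = 5/14.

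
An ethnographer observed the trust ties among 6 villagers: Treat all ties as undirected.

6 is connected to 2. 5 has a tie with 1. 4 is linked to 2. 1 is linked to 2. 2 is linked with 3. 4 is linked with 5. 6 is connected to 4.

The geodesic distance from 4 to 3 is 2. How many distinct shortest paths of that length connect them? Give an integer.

1

The shortest distance is 2, and the only length-2 path is 4–2–3. So there is exactly 1 shortest path.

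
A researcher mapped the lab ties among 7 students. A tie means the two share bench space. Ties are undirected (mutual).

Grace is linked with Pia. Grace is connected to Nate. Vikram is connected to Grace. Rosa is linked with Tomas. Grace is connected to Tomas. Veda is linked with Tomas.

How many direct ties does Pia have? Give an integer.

1

Pia is directly tied to Grace. That is 1 neighbor, so the degree of Pia is 1.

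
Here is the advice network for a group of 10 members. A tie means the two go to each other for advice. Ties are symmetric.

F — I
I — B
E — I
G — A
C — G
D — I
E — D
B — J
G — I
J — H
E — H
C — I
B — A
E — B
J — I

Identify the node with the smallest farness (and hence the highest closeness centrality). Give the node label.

I

Farness (sum of distances to all others) for each node — A:19, B:14, C:17, D:17, E:14, F:19, G:16, H:20, I:11, J:15.
The smallest farness is 11, for I, so I has the highest closeness.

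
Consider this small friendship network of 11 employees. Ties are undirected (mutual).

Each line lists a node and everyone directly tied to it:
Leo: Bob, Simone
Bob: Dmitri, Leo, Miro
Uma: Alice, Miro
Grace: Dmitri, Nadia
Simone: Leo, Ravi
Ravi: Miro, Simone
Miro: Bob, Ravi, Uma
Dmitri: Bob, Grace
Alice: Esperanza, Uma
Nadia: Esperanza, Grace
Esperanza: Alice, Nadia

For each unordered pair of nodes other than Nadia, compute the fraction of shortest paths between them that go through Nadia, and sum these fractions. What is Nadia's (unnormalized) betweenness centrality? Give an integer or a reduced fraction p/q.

Pairs whose geodesics pass through Nadia — Uma–Grace: 1/2; Alice–Grace: 1; Alice–Dmitri: 1/2; Esperanza–Grace: 1; Esperanza–Dmitri: 1; Esperanza–Bob: 1/2; Esperanza–Leo: 1/2.
All other pairs contribute 0.
Summing the contributions gives betweenness(Nadia) = 5.

5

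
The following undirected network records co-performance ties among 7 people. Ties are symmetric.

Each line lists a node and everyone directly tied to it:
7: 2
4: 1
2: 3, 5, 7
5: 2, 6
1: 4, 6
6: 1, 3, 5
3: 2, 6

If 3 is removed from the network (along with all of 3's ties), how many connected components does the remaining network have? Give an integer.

3's neighbors (2 and 6) remain reachable from one another through other ties, so the rest of the network stays in one piece.

1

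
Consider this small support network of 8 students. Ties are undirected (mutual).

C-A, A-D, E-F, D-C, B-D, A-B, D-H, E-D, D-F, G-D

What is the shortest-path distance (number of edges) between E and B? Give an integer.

2

One shortest route is E – D – B, which uses 2 edges, and E and B are not directly tied, so nothing shorter exists. So d(E,B) = 2.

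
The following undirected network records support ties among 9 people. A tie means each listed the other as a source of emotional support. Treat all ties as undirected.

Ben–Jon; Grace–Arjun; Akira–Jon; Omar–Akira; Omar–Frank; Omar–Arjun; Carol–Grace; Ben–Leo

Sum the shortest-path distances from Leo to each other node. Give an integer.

33

Distances from Leo: Akira:3, Arjun:5, Ben:1, Carol:7, Frank:5, Grace:6, Jon:2, Omar:4.
Sum = 3 + 5 + 1 + 7 + 5 + 6 + 2 + 4 = 33.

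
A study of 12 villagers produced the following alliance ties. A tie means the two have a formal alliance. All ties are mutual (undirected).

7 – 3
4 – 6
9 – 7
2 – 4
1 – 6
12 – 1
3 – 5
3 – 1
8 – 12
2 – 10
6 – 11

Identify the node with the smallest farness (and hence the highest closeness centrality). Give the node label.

1

Farness (sum of distances to all others) for each node — 1:23, 2:39, 3:27, 4:31, 5:37, 6:25, 7:35, 8:41, 9:45, 10:49, 11:35, 12:31.
The smallest farness is 23, for 1, so 1 has the highest closeness.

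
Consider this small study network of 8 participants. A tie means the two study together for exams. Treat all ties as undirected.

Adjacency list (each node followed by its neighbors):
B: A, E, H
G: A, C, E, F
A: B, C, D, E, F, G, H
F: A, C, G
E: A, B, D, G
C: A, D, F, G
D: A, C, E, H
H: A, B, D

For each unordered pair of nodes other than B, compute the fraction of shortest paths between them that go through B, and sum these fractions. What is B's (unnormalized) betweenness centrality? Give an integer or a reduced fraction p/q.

Pairs whose geodesics pass through B — H–E: 1/3.
All other pairs contribute 0.
Summing the contributions gives betweenness(B) = 1/3.

1/3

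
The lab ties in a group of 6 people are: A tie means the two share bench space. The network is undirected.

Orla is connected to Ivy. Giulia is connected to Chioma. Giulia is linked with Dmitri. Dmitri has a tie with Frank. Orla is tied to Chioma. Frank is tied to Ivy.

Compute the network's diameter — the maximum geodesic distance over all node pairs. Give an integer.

3

Eccentricity of each node (its greatest distance to any other): Chioma:3, Dmitri:3, Frank:3, Giulia:3, Ivy:3, Orla:3.
The maximum eccentricity is 3, realized for instance by the pair Dmitri–Orla via Dmitri – Frank – Ivy – Orla. So the diameter is 3.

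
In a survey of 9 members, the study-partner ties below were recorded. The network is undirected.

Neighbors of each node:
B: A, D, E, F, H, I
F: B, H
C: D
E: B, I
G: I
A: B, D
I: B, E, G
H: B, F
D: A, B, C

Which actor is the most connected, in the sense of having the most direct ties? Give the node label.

Degrees — A:2, B:6, C:1, D:3, E:2, F:2, G:1, H:2, I:3.
The maximum is 6, attained only by B.

B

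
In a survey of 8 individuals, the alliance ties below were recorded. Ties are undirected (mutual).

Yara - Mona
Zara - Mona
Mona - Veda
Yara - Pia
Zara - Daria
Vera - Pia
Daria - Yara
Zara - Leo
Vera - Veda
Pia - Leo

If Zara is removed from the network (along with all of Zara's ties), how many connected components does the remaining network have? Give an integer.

Zara's neighbors (Daria, Leo, and Mona) remain reachable from one another through other ties, so the rest of the network stays in one piece.

1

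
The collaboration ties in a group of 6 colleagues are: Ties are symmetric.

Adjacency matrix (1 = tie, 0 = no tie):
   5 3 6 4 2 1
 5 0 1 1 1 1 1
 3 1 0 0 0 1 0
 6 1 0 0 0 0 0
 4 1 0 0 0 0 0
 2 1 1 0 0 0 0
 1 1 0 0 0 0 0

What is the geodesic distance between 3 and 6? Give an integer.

2

One shortest route is 3 – 5 – 6, which uses 2 edges, and 3 and 6 are not directly tied, so nothing shorter exists. So d(3,6) = 2.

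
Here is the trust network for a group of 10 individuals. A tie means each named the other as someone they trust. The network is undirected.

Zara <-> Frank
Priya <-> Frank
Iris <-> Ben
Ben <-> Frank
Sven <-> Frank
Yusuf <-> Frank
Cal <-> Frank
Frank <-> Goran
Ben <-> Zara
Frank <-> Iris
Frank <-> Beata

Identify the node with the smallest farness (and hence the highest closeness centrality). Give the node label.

Farness (sum of distances to all others) for each node — Beata:17, Ben:15, Cal:17, Frank:9, Goran:17, Iris:16, Priya:17, Sven:17, Yusuf:17, Zara:16.
The smallest farness is 9, for Frank, so Frank has the highest closeness.

Frank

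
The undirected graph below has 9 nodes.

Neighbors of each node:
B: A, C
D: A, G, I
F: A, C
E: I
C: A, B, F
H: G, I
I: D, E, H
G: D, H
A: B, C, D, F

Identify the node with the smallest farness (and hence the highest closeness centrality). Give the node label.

D

Farness (sum of distances to all others) for each node — A:14, B:20, C:19, D:13, E:23, F:20, G:18, H:21, I:16.
The smallest farness is 13, for D, so D has the highest closeness.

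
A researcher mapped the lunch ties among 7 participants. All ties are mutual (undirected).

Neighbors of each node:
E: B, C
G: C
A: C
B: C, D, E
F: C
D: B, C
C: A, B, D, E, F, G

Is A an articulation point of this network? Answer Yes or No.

No

Even without A, every remaining node can still reach every other (the residual graph is connected), so A is not a cut vertex.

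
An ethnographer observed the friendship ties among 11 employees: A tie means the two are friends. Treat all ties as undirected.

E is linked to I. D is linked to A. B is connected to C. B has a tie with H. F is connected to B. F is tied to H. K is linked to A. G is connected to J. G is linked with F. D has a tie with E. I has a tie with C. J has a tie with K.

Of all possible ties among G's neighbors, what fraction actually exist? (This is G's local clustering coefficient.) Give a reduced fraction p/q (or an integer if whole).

0

G's neighbors: F and J (k = 2).
Possible neighbor pairs: C(2,2) = 1. Edges among them: none → e = 0.
Clustering(G) = 0/1.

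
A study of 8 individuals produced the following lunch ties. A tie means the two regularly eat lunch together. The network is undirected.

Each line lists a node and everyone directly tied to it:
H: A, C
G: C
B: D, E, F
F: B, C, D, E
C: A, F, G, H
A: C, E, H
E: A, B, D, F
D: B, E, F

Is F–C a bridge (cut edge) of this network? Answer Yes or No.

No

Even without that edge, F still reaches C via F – E – A – C, so the network stays connected. Not a bridge.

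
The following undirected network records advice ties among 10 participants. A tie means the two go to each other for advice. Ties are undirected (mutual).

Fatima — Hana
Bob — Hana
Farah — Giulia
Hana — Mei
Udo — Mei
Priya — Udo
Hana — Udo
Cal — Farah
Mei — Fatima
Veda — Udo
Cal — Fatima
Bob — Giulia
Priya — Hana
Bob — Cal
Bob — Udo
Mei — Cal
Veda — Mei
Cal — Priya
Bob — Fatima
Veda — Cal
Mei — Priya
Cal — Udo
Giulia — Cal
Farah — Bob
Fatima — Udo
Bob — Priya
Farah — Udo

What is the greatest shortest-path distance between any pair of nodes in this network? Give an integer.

2

Eccentricity of each node (its greatest distance to any other): Bob:2, Cal:2, Farah:2, Fatima:2, Giulia:2, Hana:2, Mei:2, Priya:2, Udo:2, Veda:2.
The maximum eccentricity is 2, realized for instance by the pair Mei–Farah via Mei – Udo – Farah. So the diameter is 2.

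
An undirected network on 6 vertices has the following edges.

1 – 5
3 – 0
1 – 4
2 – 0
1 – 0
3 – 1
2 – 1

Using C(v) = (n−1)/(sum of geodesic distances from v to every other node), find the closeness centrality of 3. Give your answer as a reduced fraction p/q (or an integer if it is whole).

Distances from 3: 0:1, 1:1, 2:2, 4:2, 5:2. Sum = 8.
n = 6, so closeness = 5/8.

5/8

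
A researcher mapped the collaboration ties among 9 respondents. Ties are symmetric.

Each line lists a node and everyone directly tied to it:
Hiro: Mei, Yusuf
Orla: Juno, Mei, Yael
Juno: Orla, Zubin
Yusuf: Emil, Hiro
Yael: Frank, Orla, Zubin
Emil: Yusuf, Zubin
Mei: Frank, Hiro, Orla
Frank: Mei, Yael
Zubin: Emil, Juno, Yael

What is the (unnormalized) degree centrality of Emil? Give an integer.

2

Emil is directly tied to Yusuf and Zubin. That is 2 neighbors, so the degree of Emil is 2.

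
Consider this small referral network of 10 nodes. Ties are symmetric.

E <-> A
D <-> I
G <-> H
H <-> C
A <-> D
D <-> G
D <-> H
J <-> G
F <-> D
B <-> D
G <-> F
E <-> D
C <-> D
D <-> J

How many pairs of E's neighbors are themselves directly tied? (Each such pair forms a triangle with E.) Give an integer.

E's neighbors: A and D.
Neighbor pairs that are themselves tied: E–A–D. Each forms one triangle with E, for 1 in total.

1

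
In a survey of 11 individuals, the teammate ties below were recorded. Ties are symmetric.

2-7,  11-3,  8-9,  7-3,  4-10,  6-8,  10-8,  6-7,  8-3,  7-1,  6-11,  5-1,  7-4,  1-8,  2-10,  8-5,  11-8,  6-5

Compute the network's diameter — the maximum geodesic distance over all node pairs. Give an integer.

3

Eccentricity of each node (its greatest distance to any other): 1:2, 2:3, 3:2, 4:3, 5:3, 6:2, 7:3, 8:2, 9:3, 10:2, 11:3.
The maximum eccentricity is 3, realized for instance by the pair 2–9 via 2 – 10 – 8 – 9. So the diameter is 3.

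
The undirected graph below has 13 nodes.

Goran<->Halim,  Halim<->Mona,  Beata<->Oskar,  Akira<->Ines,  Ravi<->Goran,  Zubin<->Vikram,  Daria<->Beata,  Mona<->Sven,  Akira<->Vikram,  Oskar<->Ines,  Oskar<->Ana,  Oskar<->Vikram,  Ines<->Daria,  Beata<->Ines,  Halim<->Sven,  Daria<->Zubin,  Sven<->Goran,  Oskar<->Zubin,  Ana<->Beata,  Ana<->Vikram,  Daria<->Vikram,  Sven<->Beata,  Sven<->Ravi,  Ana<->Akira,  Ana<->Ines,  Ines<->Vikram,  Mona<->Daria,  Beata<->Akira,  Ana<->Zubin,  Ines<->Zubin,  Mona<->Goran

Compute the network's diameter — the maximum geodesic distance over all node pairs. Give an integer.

4

Eccentricity of each node (its greatest distance to any other): Akira:3, Ana:3, Beata:2, Daria:3, Goran:3, Halim:3, Ines:3, Mona:3, Oskar:3, Ravi:4, Sven:3, Vikram:4, Zubin:4.
The maximum eccentricity is 4, realized for instance by the pair Ravi–Vikram via Ravi – Goran – Mona – Daria – Vikram. So the diameter is 4.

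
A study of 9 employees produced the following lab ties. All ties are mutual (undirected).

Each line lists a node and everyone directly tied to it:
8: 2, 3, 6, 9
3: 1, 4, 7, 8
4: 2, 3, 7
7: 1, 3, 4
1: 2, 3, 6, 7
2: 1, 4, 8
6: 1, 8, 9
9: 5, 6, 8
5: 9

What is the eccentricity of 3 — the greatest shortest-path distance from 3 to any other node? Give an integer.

3

Distances from 3: 1:1, 2:2, 4:1, 5:3, 6:2, 7:1, 8:1, 9:2.
The largest is 3 (to 5), so the eccentricity of 3 is 3.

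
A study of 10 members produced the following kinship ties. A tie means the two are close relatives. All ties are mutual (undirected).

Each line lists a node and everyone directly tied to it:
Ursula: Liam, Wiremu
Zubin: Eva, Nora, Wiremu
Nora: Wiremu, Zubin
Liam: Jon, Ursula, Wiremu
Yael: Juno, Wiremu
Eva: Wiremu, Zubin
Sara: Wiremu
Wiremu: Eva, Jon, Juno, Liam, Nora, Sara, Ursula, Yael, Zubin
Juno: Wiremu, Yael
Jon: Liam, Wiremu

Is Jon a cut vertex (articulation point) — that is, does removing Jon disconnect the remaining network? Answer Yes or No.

No

Even without Jon, every remaining node can still reach every other (the residual graph is connected), so Jon is not a cut vertex.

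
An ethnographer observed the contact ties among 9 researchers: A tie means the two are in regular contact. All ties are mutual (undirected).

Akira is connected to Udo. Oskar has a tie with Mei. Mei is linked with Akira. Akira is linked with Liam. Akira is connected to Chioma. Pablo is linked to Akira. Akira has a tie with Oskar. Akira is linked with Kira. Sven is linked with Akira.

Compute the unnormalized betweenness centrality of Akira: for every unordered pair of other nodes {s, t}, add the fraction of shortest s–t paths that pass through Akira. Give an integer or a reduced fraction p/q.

27

Pairs whose geodesics pass through Akira — Udo–Kira: 1; Udo–Oskar: 1; Udo–Sven: 1; Udo–Chioma: 1; Udo–Mei: 1; Udo–Pablo: 1; Udo–Liam: 1; Kira–Oskar: 1; Kira–Sven: 1; Kira–Chioma: 1; Kira–Mei: 1; Kira–Pablo: 1; Kira–Liam: 1; Oskar–Sven: 1 … (+13 more pairs).
All other pairs contribute 0.
Summing the contributions gives betweenness(Akira) = 27.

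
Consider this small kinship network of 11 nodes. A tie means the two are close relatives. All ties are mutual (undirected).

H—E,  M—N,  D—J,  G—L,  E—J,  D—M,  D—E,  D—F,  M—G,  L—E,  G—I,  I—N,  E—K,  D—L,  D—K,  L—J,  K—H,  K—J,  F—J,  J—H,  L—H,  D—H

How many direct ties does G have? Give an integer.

G is directly tied to I, L, and M. That is 3 neighbors, so the degree of G is 3.

3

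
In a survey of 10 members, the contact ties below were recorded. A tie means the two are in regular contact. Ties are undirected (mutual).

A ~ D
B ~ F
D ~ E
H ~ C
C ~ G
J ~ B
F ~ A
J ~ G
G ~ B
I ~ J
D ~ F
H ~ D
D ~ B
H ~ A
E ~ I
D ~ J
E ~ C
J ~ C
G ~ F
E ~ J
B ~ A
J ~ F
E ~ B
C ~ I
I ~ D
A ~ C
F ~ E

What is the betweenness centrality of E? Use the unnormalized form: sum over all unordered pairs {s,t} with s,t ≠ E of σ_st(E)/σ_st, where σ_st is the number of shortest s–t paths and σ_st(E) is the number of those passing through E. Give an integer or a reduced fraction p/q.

Pairs whose geodesics pass through E — I–F: 1/3; I–B: 1/3; D–C: 1/5; C–F: 1/4; C–B: 1/4.
All other pairs contribute 0.
Summing the contributions gives betweenness(E) = 41/30.

41/30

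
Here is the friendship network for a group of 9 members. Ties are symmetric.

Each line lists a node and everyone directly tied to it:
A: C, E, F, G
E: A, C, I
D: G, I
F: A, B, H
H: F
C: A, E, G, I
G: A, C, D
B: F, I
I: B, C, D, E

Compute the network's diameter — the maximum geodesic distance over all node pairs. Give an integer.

4

Eccentricity of each node (its greatest distance to any other): A:2, B:3, C:3, D:4, E:3, F:3, G:3, H:4, I:3.
The maximum eccentricity is 4, realized for instance by the pair H–D via H – F – B – I – D. So the diameter is 4.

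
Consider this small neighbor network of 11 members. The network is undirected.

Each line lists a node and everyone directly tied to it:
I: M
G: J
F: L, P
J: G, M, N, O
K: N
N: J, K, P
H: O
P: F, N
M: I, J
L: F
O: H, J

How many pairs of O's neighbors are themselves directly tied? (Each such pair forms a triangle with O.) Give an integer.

O's neighbors are H and J, but none of them are tied to each other, so no triangle contains O.

0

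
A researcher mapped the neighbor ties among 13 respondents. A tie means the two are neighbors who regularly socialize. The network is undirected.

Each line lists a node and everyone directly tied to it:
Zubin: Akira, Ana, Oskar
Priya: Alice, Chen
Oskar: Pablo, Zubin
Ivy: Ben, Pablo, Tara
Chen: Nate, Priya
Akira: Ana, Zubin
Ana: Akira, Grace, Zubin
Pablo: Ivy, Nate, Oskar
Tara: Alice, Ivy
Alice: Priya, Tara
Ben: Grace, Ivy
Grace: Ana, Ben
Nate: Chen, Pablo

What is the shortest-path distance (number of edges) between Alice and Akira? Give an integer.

One shortest route is Alice – Tara – Ivy – Pablo – Oskar – Zubin – Akira, which uses 6 edges, and at distance 5 from Alice we only reach {Ana, Zubin}, which does not include Akira. So d(Alice,Akira) = 6.

6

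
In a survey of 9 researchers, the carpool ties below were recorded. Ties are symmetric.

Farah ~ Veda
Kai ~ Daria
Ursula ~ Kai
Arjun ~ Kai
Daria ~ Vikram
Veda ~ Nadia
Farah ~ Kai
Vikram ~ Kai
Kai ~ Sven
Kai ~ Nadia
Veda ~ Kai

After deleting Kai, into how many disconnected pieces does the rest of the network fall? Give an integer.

Without Kai, the remaining ties split the others into: {Farah, Nadia, Veda}; {Arjun}; {Sven}; {Daria, Vikram}; {Ursula}.
That's 5 separate components.

5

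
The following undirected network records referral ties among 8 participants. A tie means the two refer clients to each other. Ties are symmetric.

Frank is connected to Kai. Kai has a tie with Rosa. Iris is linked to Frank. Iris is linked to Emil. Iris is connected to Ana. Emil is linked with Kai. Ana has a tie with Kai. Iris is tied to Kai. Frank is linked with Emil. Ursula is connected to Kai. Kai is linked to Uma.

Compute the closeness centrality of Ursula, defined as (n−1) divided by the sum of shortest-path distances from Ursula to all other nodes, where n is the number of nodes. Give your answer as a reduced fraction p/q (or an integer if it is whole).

Distances from Ursula: Ana:2, Emil:2, Frank:2, Iris:2, Kai:1, Rosa:2, Uma:2. Sum = 13.
n = 8, so closeness = 7/13.

7/13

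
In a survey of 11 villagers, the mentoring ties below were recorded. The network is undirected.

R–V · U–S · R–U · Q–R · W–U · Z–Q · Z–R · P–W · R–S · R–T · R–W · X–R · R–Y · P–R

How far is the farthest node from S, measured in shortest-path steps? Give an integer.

Distances from S: P:2, Q:2, R:1, T:2, U:1, V:2, W:2, X:2, Y:2, Z:2.
The largest is 2 (to W, V, X, Q, Y, P, T, and Z), so the eccentricity of S is 2.

2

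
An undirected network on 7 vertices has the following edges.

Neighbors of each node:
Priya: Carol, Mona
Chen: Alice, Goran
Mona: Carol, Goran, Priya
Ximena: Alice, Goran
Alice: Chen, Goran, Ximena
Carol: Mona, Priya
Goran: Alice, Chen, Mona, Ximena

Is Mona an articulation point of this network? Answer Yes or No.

Removing Mona leaves {Alice, Chen, Goran, and Ximena} with no path to {Carol and Priya}, so the network splits into 2 components. Mona is a cut vertex.

Yes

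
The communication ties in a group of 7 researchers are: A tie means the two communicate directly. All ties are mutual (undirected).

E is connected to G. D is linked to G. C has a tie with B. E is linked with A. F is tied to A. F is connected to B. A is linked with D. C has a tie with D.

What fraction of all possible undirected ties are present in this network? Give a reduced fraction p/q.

8/21

There are 8 edges and 7 nodes, so the maximum possible is C(7,2) = 21.
Density = 8/21.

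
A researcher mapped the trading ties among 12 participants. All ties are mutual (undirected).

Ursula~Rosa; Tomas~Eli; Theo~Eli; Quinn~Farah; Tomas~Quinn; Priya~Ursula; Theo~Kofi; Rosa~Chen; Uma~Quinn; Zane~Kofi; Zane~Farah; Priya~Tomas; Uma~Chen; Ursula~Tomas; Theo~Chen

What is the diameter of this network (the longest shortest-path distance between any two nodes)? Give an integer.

Eccentricity of each node (its greatest distance to any other): Chen:3, Eli:3, Farah:4, Kofi:4, Priya:4, Quinn:3, Rosa:4, Theo:3, Tomas:3, Uma:3, Ursula:4, Zane:4.
The maximum eccentricity is 4, realized for instance by the pair Ursula–Zane via Ursula – Tomas – Quinn – Farah – Zane. So the diameter is 4.

4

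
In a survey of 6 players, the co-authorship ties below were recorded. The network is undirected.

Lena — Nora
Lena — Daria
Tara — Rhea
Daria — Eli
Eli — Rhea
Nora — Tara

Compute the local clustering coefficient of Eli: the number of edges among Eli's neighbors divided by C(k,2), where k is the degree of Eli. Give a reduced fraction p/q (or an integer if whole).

0

Eli's neighbors: Daria and Rhea (k = 2).
Possible neighbor pairs: C(2,2) = 1. Edges among them: none → e = 0.
Clustering(Eli) = 0/1.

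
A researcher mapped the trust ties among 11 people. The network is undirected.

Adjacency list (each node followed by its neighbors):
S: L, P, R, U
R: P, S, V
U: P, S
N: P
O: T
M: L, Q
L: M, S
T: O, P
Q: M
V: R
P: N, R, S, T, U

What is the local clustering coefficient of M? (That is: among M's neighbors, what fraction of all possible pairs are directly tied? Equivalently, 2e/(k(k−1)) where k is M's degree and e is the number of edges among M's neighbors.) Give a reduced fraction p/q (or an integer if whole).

M's neighbors: L and Q (k = 2).
Possible neighbor pairs: C(2,2) = 1. Edges among them: none → e = 0.
Clustering(M) = 0/1.

0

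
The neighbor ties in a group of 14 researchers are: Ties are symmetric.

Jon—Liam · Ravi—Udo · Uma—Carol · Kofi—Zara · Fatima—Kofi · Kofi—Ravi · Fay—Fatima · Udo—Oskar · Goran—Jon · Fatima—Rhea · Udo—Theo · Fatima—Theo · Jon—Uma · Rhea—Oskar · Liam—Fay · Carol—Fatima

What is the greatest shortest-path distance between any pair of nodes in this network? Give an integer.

6

Eccentricity of each node (its greatest distance to any other): Carol:3, Fatima:4, Fay:3, Goran:6, Jon:5, Kofi:5, Liam:4, Oskar:6, Ravi:6, Rhea:5, Theo:5, Udo:6, Uma:4, Zara:6.
The maximum eccentricity is 6, realized for instance by the pair Goran–Oskar via Goran – Jon – Liam – Fay – Fatima – Rhea – Oskar. So the diameter is 6.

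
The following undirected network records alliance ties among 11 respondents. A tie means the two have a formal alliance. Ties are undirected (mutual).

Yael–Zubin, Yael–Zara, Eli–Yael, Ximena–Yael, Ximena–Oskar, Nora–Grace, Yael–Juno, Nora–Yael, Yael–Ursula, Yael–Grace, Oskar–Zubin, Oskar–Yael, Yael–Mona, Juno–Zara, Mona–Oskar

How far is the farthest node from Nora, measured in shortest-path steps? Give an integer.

Distances from Nora: Eli:2, Grace:1, Juno:2, Mona:2, Oskar:2, Ursula:2, Ximena:2, Yael:1, Zara:2, Zubin:2.
The largest is 2 (to Eli, Juno, Oskar, Mona, Ursula, Ximena, Zara, and Zubin), so the eccentricity of Nora is 2.

2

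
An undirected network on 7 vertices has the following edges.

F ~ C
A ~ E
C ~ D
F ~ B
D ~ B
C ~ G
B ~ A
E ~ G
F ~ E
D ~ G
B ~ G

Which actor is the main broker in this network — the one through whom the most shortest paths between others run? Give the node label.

B

Unnormalized betweenness of each node: A:1/3, B:103/30, C:5/6, D:8/15, E:26/15, F:47/30, G:77/30.
B has the largest value, 103/30, making it the main broker — the node through which the most shortest paths run.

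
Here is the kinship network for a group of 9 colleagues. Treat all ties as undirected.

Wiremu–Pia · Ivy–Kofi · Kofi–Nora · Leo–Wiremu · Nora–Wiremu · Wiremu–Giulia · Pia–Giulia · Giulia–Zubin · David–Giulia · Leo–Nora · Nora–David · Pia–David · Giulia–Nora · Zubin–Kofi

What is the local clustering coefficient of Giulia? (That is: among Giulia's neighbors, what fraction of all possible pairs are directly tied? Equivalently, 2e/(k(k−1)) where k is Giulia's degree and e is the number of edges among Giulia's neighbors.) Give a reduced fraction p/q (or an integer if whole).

Giulia's neighbors: David, Nora, Pia, Wiremu, and Zubin (k = 5).
Possible neighbor pairs: C(5,2) = 10. Edges among them: David–Nora, David–Pia, Nora–Wiremu, Pia–Wiremu → e = 4.
Clustering(Giulia) = 4/10 = 2/5.

2/5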